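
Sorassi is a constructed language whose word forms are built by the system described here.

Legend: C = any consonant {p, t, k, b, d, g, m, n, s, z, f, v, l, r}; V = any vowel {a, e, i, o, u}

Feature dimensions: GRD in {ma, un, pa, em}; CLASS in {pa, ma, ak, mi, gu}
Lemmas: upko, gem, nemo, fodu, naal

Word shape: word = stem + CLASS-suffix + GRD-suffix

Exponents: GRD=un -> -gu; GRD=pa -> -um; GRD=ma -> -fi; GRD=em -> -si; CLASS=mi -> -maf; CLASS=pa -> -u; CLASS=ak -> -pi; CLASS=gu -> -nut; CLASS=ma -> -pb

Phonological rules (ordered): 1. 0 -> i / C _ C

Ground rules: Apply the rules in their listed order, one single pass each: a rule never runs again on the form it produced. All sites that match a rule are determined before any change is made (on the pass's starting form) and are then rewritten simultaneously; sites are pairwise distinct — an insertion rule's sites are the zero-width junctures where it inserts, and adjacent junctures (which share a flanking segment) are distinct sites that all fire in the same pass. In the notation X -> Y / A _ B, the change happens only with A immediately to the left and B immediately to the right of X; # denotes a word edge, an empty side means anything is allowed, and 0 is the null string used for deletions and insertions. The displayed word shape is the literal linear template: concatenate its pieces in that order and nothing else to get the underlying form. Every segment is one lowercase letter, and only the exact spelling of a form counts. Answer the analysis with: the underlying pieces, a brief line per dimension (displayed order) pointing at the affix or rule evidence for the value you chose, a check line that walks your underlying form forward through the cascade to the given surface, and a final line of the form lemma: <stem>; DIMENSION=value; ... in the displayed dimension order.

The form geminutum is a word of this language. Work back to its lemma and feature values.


underlying: gem-nut-um
GRD=pa - signalled by the affix -um
CLASS=gu - signalled by the affix -nut
check: gemnutum -> geminutum
lemma: gem; GRD=pa; CLASS=gu


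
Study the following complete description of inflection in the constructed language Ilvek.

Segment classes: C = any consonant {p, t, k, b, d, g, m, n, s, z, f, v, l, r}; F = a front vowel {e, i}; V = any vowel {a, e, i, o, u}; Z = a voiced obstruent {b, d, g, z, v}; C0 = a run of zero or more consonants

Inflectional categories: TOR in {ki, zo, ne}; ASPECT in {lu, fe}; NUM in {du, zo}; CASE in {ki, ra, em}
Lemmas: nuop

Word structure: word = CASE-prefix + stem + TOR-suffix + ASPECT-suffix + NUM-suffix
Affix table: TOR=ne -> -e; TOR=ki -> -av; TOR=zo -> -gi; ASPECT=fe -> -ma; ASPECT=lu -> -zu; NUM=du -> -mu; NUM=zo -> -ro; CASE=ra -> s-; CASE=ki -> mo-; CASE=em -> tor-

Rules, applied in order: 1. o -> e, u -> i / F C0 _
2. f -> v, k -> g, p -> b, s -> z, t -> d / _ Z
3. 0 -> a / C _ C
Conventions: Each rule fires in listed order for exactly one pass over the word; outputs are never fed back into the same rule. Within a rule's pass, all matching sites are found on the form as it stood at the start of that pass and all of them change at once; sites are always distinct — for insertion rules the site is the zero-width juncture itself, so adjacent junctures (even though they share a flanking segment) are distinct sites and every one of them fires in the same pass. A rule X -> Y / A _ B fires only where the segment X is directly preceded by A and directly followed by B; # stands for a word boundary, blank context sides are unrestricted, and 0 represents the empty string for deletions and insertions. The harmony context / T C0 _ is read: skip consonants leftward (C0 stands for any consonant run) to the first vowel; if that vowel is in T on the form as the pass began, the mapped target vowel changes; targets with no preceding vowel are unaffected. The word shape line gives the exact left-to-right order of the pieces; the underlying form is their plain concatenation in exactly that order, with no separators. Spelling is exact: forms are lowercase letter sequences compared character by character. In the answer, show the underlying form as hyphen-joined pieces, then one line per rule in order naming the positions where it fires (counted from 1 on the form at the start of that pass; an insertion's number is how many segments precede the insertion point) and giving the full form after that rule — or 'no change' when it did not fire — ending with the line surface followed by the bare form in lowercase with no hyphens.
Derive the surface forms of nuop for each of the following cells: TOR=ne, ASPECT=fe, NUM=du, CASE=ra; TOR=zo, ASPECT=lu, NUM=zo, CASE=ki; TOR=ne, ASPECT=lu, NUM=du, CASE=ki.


cell TOR=ne, ASPECT=fe, NUM=du, CASE=ra:
underlying: s-nuop-e-ma-mu
1. o -> e, u -> i / F C0 _: no change
2. f -> v, k -> g, p -> b, s -> z, t -> d / _ Z: no change
3. 0 -> a / C _ C: inserts after position(s) 1: sanuopemamu
surface: sanuopemamu

cell TOR=zo, ASPECT=lu, NUM=zo, CASE=ki:
underlying: mo-nuop-gi-zu-ro
1. o -> e, u -> i / F C0 _: fires at position(s) 10: monuopgiziro
2. f -> v, k -> g, p -> b, s -> z, t -> d / _ Z: fires at position(s) 6: monuobgiziro
3. 0 -> a / C _ C: inserts after position(s) 6: monuobagiziro
surface: monuobagiziro

cell TOR=ne, ASPECT=lu, NUM=du, CASE=ki:
underlying: mo-nuop-e-zu-mu
1. o -> e, u -> i / F C0 _: fires at position(s) 9: monuopezimu
2. f -> v, k -> g, p -> b, s -> z, t -> d / _ Z: no change
3. 0 -> a / C _ C: no change
surface: monuopezimu


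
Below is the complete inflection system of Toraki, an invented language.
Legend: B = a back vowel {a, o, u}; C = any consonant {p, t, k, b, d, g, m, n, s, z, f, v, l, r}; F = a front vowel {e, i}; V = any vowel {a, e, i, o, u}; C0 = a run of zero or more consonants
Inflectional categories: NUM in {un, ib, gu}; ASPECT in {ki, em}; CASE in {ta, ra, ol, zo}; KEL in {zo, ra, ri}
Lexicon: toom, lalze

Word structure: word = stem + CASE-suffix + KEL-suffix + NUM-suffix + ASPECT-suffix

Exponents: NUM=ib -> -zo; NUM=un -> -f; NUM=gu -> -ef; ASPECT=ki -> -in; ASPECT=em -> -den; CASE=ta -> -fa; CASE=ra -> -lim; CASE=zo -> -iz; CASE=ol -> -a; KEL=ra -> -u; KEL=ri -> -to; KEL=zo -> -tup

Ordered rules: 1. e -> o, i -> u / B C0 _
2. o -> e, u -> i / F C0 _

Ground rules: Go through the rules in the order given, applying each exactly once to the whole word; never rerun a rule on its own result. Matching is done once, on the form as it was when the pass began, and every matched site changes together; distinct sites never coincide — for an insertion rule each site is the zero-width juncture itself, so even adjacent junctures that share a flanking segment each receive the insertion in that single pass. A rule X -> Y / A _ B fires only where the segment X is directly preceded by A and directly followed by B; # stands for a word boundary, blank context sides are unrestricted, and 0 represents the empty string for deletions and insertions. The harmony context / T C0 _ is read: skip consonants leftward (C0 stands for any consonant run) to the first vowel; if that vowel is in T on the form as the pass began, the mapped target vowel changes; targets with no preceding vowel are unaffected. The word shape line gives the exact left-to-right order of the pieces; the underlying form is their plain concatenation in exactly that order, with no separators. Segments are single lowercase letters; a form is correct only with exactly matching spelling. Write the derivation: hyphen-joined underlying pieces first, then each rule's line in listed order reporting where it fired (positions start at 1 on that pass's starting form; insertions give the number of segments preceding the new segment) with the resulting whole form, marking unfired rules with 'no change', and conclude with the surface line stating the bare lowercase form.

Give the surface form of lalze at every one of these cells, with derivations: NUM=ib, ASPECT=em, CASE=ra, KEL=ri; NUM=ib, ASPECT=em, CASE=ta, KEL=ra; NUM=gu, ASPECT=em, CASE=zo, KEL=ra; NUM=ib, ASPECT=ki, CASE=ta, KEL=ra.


cell NUM=ib, ASPECT=em, CASE=ra, KEL=ri:
underlying: lalze-lim-to-zo-den
1. e -> o, i -> u / B C0 _: fires at position(s) 5, 14: lalzolimtozodon
2. o -> e, u -> i / F C0 _: fires at position(s) 10: lalzolimtezodon
surface: lalzolimtezodon

cell NUM=ib, ASPECT=em, CASE=ta, KEL=ra:
underlying: lalze-fa-u-zo-den
1. e -> o, i -> u / B C0 _: fires at position(s) 5, 12: lalzofauzodon
2. o -> e, u -> i / F C0 _: no change
surface: lalzofauzodon

cell NUM=gu, ASPECT=em, CASE=zo, KEL=ra:
underlying: lalze-iz-u-ef-den
1. e -> o, i -> u / B C0 _: fires at position(s) 5, 9: lalzoizuofden
2. o -> e, u -> i / F C0 _: fires at position(s) 8: lalzoiziofden
surface: lalzoiziofden

cell NUM=ib, ASPECT=ki, CASE=ta, KEL=ra:
underlying: lalze-fa-u-zo-in
1. e -> o, i -> u / B C0 _: fires at position(s) 5, 11: lalzofauzoun
2. o -> e, u -> i / F C0 _: no change
surface: lalzofauzoun


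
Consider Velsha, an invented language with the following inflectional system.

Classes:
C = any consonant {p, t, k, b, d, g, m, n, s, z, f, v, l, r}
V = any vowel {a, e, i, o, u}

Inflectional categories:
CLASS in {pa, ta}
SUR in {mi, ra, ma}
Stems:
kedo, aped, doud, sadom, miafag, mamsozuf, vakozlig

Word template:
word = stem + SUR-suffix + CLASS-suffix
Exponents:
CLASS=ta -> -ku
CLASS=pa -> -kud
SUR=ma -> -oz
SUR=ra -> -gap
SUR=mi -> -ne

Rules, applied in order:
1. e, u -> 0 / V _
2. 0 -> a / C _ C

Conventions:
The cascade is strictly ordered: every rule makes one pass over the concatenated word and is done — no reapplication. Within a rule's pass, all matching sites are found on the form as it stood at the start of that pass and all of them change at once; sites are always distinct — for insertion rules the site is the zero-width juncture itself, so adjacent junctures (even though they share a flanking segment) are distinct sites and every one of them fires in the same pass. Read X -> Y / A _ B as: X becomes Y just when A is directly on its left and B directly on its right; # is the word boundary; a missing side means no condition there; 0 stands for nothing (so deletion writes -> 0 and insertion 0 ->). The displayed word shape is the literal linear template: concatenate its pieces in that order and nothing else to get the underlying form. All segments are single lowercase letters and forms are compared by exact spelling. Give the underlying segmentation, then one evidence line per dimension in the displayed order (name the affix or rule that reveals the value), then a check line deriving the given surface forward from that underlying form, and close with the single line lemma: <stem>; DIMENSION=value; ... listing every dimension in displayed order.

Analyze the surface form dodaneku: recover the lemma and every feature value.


underlying: doud-ne-ku
CLASS=ta - signalled by the affix -ku
SUR=mi - signalled by the affix -ne
check: doudneku -> dodneku -> dodaneku
lemma: doud; CLASS=ta; SUR=mi


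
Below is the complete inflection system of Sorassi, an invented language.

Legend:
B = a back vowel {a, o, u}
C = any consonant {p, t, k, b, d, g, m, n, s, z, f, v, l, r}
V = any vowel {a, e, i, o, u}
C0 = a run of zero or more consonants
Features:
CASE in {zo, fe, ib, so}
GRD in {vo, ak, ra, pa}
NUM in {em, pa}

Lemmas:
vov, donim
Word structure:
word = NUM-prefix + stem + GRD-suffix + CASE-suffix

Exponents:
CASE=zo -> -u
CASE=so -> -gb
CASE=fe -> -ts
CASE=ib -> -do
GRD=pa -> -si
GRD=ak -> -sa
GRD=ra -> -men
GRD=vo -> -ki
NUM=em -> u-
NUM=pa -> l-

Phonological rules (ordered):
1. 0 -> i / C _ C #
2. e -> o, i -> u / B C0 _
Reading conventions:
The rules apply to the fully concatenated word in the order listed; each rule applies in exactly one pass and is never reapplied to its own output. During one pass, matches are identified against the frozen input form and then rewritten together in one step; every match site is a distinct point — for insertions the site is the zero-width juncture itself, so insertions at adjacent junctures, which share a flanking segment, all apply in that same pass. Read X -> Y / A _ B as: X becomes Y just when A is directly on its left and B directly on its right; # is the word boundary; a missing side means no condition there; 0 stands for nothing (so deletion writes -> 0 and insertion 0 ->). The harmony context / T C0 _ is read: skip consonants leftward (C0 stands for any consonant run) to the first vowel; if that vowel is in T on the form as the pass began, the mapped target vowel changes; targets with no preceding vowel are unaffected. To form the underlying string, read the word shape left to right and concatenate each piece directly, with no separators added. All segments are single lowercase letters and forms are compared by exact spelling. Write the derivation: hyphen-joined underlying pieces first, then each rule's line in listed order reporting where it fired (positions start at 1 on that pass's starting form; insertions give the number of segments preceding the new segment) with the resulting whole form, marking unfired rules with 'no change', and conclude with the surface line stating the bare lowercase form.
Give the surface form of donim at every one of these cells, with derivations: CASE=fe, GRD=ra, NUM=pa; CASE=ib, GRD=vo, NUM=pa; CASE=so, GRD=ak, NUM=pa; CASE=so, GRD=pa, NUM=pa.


cell CASE=fe, GRD=ra, NUM=pa:
underlying: l-donim-men-ts
1. 0 -> i / C _ C #: inserts after position(s) 10: ldonimmentis
2. e -> o, i -> u / B C0 _: fires at position(s) 5: ldonummentis
surface: ldonummentis

cell CASE=ib, GRD=vo, NUM=pa:
underlying: l-donim-ki-do
1. 0 -> i / C _ C #: no change
2. e -> o, i -> u / B C0 _: fires at position(s) 5: ldonumkido
surface: ldonumkido

cell CASE=so, GRD=ak, NUM=pa:
underlying: l-donim-sa-gb
1. 0 -> i / C _ C #: inserts after position(s) 9: ldonimsagib
2. e -> o, i -> u / B C0 _: fires at position(s) 5, 10: ldonumsagub
surface: ldonumsagub

cell CASE=so, GRD=pa, NUM=pa:
underlying: l-donim-si-gb
1. 0 -> i / C _ C #: inserts after position(s) 9: ldonimsigib
2. e -> o, i -> u / B C0 _: fires at position(s) 5: ldonumsigib
surface: ldonumsigib


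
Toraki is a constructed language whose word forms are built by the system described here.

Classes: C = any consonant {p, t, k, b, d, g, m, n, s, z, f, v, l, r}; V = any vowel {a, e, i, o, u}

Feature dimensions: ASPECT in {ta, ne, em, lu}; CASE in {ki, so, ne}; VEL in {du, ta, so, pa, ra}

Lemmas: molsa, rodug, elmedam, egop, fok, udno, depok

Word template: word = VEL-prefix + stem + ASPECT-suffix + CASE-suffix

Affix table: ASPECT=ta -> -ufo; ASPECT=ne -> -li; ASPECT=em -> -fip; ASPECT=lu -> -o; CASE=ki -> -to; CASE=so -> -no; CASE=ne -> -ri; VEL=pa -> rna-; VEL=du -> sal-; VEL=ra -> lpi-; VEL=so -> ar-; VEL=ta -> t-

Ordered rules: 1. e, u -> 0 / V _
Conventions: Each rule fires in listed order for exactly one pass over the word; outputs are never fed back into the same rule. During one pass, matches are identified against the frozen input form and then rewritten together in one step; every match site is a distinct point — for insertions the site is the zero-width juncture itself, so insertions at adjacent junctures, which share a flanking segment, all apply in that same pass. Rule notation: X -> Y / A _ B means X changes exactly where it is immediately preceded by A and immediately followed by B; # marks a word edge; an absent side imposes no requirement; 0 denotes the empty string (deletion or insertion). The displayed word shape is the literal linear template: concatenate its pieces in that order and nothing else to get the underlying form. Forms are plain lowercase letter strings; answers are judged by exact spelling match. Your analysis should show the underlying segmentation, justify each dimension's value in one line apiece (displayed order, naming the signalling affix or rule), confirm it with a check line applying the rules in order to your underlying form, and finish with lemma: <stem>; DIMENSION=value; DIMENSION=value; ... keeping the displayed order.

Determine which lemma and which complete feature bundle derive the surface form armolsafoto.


underlying: ar-molsa-ufo-to
ASPECT=ta - signalled by the affix -ufo
CASE=ki - signalled by the affix -to
VEL=so - signalled by the affix ar-
check: armolsaufoto -> armolsafoto
lemma: molsa; ASPECT=ta; CASE=ki; VEL=so


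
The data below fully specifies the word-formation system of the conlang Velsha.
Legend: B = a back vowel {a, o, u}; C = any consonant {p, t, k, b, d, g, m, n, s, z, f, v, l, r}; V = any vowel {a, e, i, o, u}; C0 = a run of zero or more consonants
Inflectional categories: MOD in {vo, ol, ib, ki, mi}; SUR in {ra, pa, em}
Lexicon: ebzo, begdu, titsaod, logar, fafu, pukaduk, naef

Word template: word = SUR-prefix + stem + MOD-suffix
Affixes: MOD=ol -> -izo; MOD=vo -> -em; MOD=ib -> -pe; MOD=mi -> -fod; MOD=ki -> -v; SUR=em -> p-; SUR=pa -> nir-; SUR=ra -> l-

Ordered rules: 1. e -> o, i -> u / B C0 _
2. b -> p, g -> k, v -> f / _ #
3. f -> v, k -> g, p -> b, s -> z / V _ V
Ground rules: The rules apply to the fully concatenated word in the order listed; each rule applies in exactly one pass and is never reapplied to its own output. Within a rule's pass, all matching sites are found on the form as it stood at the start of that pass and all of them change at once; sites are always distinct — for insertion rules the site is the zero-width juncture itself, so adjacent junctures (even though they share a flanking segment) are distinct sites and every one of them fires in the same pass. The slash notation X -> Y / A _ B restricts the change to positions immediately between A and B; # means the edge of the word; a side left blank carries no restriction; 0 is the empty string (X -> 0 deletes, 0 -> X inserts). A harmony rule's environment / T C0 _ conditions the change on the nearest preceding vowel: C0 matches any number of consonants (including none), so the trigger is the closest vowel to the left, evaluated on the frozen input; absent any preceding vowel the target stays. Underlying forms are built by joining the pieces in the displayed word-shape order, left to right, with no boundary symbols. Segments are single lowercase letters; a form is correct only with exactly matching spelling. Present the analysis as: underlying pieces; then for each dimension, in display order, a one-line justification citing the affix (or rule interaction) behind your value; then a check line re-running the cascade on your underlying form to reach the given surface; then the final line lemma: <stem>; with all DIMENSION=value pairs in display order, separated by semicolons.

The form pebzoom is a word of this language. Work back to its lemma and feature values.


underlying: p-ebzo-em
MOD=vo - signalled by the affix -em
SUR=em - signalled by the affix p-
check: pebzoem -> pebzoom -> pebzoom -> pebzoom
lemma: ebzo; MOD=vo; SUR=em


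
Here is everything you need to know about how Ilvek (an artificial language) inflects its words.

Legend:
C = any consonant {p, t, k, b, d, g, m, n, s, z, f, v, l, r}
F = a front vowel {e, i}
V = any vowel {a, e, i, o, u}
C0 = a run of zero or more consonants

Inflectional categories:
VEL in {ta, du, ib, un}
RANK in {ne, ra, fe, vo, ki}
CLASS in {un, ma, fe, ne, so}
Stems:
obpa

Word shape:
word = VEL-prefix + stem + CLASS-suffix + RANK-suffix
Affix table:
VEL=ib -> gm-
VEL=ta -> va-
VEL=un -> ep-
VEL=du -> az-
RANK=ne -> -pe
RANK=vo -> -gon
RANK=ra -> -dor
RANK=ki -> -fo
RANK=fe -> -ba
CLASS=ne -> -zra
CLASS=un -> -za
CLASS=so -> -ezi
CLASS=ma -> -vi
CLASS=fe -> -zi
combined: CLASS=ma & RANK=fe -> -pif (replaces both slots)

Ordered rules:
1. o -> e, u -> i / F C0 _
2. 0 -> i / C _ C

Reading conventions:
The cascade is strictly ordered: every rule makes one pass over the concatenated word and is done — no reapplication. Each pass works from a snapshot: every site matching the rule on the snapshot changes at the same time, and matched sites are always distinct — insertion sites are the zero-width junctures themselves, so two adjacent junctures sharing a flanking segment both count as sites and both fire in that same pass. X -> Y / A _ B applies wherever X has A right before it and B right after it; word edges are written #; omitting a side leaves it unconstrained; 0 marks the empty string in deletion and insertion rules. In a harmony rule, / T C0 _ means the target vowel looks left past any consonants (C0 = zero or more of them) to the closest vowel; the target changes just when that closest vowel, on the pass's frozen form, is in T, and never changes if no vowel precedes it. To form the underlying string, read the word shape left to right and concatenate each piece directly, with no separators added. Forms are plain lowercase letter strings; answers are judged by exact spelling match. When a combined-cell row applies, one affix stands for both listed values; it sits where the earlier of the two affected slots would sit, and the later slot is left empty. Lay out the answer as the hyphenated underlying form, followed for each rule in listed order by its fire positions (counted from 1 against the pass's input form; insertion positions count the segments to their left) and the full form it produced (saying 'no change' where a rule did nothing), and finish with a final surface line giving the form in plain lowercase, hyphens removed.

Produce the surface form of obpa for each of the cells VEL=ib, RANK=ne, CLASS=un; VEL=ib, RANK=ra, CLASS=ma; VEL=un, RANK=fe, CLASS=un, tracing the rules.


cell VEL=ib, RANK=ne, CLASS=un:
underlying: gm-obpa-za-pe
1. o -> e, u -> i / F C0 _: no change
2. 0 -> i / C _ C: inserts after position(s) 1, 4: gimobipazape
surface: gimobipazape

cell VEL=ib, RANK=ra, CLASS=ma:
underlying: gm-obpa-vi-dor
1. o -> e, u -> i / F C0 _: fires at position(s) 10: gmobpavider
2. 0 -> i / C _ C: inserts after position(s) 1, 4: gimobipavider
surface: gimobipavider

cell VEL=un, RANK=fe, CLASS=un:
underlying: ep-obpa-za-ba
1. o -> e, u -> i / F C0 _: fires at position(s) 3: epebpazaba
2. 0 -> i / C _ C: inserts after position(s) 4: epebipazaba
surface: epebipazaba


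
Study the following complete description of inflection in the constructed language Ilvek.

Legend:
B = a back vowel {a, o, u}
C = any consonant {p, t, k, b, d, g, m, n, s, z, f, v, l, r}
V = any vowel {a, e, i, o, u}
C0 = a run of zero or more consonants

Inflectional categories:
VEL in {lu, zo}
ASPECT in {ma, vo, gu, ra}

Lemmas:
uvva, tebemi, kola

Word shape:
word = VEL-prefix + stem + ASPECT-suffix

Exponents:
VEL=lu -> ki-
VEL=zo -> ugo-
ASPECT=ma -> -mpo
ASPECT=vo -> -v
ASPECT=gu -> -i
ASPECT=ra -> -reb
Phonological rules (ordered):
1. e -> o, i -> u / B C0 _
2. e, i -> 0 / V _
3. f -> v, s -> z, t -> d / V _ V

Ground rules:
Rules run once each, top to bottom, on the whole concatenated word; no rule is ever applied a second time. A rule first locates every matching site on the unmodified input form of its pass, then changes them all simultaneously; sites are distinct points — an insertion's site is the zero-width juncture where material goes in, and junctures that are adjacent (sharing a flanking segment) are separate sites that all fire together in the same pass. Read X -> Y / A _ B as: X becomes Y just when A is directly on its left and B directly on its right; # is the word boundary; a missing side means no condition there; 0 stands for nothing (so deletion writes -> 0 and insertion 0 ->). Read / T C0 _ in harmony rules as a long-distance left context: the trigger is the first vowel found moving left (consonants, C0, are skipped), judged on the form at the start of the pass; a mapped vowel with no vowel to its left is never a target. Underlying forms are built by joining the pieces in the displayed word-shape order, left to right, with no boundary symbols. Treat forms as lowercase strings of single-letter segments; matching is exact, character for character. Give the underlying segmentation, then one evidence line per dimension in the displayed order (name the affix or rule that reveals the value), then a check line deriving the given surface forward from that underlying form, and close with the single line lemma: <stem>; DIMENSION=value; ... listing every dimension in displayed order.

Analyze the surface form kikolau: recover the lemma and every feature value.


underlying: ki-kola-i
VEL=lu - signalled by the affix ki-
ASPECT=gu - signalled by the affix -i
check: kikolai -> kikolau -> kikolau -> kikolau
lemma: kola; VEL=lu; ASPECT=gu


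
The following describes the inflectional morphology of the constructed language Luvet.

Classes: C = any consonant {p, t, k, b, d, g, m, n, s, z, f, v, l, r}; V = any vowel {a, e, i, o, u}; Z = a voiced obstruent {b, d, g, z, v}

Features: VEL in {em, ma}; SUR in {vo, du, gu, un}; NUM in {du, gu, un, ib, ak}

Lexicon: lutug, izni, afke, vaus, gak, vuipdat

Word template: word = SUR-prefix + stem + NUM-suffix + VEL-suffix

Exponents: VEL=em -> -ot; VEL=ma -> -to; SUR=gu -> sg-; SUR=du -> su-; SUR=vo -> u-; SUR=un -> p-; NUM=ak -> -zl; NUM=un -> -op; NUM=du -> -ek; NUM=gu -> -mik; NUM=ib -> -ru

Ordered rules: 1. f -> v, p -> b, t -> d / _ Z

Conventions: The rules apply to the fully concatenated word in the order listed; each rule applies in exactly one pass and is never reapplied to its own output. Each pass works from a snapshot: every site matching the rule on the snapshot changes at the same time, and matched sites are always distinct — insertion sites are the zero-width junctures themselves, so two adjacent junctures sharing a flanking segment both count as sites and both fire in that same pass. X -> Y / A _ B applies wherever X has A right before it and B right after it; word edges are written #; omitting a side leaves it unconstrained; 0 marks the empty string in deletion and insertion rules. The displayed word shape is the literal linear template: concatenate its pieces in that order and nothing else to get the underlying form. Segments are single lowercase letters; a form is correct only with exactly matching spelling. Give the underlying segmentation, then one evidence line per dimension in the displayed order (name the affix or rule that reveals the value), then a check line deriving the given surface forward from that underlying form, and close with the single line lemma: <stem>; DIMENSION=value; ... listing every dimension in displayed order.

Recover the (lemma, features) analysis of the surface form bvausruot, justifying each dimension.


underlying: p-vaus-ru-ot
VEL=em - signalled by the affix -ot
SUR=un - signalled by the affix p-
NUM=ib - signalled by the affix -ru
check: pvausruot -> bvausruot
lemma: vaus; VEL=em; SUR=un; NUM=ib


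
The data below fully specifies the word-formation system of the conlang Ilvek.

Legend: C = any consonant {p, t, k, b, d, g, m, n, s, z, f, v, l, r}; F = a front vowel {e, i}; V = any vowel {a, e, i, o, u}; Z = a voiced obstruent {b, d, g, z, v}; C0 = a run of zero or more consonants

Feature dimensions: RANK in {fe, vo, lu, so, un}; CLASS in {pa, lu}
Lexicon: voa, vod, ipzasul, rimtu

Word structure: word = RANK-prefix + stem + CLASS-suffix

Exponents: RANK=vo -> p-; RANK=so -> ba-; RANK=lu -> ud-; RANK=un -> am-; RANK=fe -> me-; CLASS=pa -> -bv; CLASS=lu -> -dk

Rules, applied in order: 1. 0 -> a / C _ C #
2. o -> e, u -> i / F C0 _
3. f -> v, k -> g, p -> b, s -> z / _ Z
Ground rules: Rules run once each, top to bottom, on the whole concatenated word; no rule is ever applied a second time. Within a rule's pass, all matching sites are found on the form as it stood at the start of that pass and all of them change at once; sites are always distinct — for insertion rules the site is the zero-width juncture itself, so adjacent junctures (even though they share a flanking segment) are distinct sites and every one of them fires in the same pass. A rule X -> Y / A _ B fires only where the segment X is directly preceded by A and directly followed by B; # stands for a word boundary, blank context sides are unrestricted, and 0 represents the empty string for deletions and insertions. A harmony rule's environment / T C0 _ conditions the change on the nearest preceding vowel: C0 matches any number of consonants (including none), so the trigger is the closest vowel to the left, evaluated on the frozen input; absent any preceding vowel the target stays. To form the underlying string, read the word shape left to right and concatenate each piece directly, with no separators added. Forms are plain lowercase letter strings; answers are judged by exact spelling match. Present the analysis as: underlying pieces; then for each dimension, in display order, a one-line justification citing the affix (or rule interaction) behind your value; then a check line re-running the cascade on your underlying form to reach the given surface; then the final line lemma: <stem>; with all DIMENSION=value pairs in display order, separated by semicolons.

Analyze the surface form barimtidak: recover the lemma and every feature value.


underlying: ba-rimtu-dk
RANK=so - signalled by the affix ba-
CLASS=lu - signalled by the affix -dk
check: barimtudk -> barimtudak -> barimtidak -> barimtidak
lemma: rimtu; RANK=so; CLASS=lu


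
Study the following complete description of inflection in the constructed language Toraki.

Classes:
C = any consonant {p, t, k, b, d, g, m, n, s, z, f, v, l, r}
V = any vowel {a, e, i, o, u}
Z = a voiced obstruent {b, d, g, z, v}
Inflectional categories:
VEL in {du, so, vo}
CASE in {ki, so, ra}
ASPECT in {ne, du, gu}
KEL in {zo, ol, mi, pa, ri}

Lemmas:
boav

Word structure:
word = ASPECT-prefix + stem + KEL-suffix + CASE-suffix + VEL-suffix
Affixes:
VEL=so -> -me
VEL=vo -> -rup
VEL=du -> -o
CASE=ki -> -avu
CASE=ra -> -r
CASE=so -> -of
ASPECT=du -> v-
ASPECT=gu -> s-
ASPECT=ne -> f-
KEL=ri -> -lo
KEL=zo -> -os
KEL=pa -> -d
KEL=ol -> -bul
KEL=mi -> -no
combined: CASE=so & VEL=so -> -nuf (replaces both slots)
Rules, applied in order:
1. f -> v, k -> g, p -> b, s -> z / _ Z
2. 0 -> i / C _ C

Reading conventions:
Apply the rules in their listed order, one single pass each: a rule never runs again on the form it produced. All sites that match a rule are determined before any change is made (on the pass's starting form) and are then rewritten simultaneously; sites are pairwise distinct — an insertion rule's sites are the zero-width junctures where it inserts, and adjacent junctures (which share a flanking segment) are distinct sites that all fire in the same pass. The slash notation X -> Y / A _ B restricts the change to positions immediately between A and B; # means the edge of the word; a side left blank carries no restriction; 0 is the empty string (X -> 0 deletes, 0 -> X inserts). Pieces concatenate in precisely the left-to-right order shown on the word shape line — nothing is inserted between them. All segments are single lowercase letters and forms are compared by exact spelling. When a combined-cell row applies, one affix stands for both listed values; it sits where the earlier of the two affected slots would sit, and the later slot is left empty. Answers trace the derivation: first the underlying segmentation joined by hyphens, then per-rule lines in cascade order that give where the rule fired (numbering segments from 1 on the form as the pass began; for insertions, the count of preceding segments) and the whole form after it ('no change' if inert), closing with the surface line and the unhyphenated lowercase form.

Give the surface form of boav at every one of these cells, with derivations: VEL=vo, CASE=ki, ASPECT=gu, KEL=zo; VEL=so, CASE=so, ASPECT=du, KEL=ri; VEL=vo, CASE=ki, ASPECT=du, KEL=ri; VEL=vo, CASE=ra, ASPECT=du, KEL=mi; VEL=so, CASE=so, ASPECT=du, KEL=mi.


cell VEL=vo, CASE=ki, ASPECT=gu, KEL=zo:
underlying: s-boav-os-avu-rup
1. f -> v, k -> g, p -> b, s -> z / _ Z: fires at position(s) 1: zboavosavurup
2. 0 -> i / C _ C: inserts after position(s) 1: ziboavosavurup
surface: ziboavosavurup

cell VEL=so, CASE=so, ASPECT=du, KEL=ri:
underlying: v-boav-lo-nuf
1. f -> v, k -> g, p -> b, s -> z / _ Z: no change
2. 0 -> i / C _ C: inserts after position(s) 1, 5: viboavilonuf
surface: viboavilonuf

cell VEL=vo, CASE=ki, ASPECT=du, KEL=ri:
underlying: v-boav-lo-avu-rup
1. f -> v, k -> g, p -> b, s -> z / _ Z: no change
2. 0 -> i / C _ C: inserts after position(s) 1, 5: viboaviloavurup
surface: viboaviloavurup

cell VEL=vo, CASE=ra, ASPECT=du, KEL=mi:
underlying: v-boav-no-r-rup
1. f -> v, k -> g, p -> b, s -> z / _ Z: no change
2. 0 -> i / C _ C: inserts after position(s) 1, 5, 8: viboavinorirup
surface: viboavinorirup

cell VEL=so, CASE=so, ASPECT=du, KEL=mi:
underlying: v-boav-no-nuf
1. f -> v, k -> g, p -> b, s -> z / _ Z: no change
2. 0 -> i / C _ C: inserts after position(s) 1, 5: viboavinonuf
surface: viboavinonuf


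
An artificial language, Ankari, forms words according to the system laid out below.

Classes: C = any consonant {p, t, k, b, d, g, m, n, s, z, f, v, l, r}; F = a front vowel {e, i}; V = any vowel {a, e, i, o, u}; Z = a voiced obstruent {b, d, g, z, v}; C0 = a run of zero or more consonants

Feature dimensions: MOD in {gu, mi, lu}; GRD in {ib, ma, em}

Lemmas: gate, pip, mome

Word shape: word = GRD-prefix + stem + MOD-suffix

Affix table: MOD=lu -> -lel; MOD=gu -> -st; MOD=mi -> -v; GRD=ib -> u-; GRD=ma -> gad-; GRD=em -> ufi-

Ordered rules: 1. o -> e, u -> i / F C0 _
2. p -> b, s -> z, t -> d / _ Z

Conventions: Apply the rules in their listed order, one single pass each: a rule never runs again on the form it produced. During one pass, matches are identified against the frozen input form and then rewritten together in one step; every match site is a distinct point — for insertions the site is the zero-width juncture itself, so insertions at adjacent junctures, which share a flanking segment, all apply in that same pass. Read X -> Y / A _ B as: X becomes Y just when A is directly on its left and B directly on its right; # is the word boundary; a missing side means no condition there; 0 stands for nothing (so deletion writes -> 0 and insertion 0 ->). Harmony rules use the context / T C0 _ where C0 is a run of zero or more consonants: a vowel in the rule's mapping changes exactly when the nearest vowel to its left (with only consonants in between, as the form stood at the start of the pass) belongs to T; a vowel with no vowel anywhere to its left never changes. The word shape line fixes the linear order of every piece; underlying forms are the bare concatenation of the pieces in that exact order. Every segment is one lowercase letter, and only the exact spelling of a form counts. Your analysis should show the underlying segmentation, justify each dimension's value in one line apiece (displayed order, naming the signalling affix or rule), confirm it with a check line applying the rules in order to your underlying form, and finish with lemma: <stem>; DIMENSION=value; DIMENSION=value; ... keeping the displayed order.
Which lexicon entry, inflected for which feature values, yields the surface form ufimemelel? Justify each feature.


underlying: ufi-mome-lel
MOD=lu - signalled by the affix -lel
GRD=em - signalled by the affix ufi-
check: ufimomelel -> ufimemelel -> ufimemelel
lemma: mome; MOD=lu; GRD=em


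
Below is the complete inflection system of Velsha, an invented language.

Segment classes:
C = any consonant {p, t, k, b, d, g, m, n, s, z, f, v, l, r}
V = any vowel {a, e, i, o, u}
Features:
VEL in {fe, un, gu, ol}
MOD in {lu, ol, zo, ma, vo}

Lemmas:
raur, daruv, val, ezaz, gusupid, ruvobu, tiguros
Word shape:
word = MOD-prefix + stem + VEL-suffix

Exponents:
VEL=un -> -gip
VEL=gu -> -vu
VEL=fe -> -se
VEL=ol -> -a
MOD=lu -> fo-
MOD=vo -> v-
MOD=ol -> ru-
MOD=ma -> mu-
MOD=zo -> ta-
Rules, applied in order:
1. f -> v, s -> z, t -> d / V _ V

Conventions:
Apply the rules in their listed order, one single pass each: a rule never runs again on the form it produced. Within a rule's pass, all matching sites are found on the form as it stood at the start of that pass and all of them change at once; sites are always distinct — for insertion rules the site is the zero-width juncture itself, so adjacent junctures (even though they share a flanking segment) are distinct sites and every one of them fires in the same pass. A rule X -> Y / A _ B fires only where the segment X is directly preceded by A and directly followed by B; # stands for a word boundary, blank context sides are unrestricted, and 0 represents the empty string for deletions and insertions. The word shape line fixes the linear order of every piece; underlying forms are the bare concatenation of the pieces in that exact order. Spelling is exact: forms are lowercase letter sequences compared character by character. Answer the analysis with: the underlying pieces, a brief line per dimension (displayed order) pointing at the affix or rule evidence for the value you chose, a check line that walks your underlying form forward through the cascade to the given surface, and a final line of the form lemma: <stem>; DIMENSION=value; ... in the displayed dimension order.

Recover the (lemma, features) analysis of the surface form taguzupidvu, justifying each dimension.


underlying: ta-gusupid-vu
VEL=gu - signalled by the affix -vu
MOD=zo - signalled by the affix ta-
check: tagusupidvu -> taguzupidvu
lemma: gusupid; VEL=gu; MOD=zo


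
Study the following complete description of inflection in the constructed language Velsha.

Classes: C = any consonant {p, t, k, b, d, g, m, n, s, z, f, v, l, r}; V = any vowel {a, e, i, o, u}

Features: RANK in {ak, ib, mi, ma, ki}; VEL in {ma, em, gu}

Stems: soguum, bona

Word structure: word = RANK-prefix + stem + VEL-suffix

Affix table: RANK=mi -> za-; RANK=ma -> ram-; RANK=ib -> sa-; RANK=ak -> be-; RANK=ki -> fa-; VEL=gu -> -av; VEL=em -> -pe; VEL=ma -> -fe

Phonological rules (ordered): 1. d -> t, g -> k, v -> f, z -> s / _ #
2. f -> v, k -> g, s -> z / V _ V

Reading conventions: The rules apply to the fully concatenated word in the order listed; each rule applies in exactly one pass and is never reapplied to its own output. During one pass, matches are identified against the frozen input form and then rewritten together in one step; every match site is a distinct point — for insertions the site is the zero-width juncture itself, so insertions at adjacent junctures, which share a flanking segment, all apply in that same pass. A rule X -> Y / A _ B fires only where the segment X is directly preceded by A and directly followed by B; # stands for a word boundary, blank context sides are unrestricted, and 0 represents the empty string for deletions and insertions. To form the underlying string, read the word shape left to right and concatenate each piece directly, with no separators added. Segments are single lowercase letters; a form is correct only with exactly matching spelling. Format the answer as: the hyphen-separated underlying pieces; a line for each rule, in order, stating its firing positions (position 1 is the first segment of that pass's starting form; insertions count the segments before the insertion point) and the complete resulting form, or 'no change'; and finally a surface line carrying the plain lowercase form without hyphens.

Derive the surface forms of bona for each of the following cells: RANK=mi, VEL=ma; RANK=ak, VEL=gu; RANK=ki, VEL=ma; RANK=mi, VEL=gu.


cell RANK=mi, VEL=ma:
underlying: za-bona-fe
1. d -> t, g -> k, v -> f, z -> s / _ #: no change
2. f -> v, k -> g, s -> z / V _ V: fires at position(s) 7: zabonave
surface: zabonave

cell RANK=ak, VEL=gu:
underlying: be-bona-av
1. d -> t, g -> k, v -> f, z -> s / _ #: fires at position(s) 8: bebonaaf
2. f -> v, k -> g, s -> z / V _ V: no change
surface: bebonaaf

cell RANK=ki, VEL=ma:
underlying: fa-bona-fe
1. d -> t, g -> k, v -> f, z -> s / _ #: no change
2. f -> v, k -> g, s -> z / V _ V: fires at position(s) 7: fabonave
surface: fabonave

cell RANK=mi, VEL=gu:
underlying: za-bona-av
1. d -> t, g -> k, v -> f, z -> s / _ #: fires at position(s) 8: zabonaaf
2. f -> v, k -> g, s -> z / V _ V: no change
surface: zabonaaf


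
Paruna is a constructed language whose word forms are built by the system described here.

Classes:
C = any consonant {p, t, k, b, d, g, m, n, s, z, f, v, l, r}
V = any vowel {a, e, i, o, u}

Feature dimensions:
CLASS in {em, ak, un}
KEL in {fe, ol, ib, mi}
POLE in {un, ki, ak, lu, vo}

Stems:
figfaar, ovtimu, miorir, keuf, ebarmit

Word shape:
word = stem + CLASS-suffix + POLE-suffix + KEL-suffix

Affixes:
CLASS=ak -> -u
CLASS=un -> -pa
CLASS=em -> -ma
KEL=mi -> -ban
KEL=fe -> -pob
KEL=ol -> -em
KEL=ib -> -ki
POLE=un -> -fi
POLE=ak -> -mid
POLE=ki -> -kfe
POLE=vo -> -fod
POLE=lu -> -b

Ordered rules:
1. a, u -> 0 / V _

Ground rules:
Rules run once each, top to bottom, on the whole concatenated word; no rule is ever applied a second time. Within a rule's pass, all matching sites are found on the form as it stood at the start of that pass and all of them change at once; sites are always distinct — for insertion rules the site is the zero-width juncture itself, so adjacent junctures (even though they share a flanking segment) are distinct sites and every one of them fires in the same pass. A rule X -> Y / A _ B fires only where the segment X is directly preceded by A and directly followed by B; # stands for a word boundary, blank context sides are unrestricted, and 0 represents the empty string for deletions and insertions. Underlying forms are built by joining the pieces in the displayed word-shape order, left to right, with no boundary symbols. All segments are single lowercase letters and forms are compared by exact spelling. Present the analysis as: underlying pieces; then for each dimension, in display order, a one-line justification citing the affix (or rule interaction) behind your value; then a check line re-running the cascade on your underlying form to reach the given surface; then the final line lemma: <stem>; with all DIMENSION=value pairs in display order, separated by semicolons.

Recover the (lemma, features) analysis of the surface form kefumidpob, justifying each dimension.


underlying: keuf-u-mid-pob
CLASS=ak - signalled by the affix -u
KEL=fe - signalled by the affix -pob
POLE=ak - signalled by the affix -mid
check: keufumidpob -> kefumidpob
lemma: keuf; CLASS=ak; KEL=fe; POLE=ak
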